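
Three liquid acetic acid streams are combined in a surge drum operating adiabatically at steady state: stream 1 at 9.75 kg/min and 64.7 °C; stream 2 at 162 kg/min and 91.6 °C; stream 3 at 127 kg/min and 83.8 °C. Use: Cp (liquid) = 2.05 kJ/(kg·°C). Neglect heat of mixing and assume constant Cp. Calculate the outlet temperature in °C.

Adiabatic, steady state ⇒ Σ ṁᵢCp,ᵢ(T_out − Tᵢ) = 0
Σ ṁᵢCp,ᵢTᵢ = 9.75×2.05×64.7 + 162×2.05×91.6 + 127×2.05×83.8 = 53531
Σ ṁᵢCp,ᵢ = 9.75×2.05 + 162×2.05 + 127×2.05 = 612.44
T_out = 53531 / 612.44 = 87.406 °C

T_out = 87.4 °C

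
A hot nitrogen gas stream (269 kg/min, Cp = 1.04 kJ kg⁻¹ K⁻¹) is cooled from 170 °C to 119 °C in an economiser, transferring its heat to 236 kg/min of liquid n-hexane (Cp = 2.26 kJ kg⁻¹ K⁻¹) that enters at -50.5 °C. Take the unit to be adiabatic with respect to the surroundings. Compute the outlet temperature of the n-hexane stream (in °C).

T_c,out = -23.7 °C

Heat released by hot stream: Q = 269 × 1.04 × (170 − 119) = 14268 kJ/min
Energy balance on cold side (adiabatic exchanger): Q = ṁ_c·Cp_c·(T_c,out − T_c,in)
T_c,out = -50.5 + 14268/(236 × 2.26) = -23.749 °C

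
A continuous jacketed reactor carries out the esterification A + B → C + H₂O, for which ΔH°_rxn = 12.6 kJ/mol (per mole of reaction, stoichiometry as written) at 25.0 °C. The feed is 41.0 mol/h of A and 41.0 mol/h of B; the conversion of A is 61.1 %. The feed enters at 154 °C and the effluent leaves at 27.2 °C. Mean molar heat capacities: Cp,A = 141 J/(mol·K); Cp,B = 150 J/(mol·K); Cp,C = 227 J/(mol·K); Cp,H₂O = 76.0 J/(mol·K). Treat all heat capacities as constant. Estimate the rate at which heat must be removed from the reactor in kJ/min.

Q_out = 19.9 kJ/min

Extent of reaction ξ = 0.611 × 41.0 = 25.051 mol/h
Reaction term: ξ·ΔH°_rxn = 25.051 × 12.6 = 315.64 kJ/h
Sensible, feed 154→25 °C: -1539.1 kJ/h
Outlet flows (mol/h): A 15.949, B 15.949, C 25.051, H₂O 25.051
Sensible, products 25→27.2 °C: 26.91 kJ/h
Q = ΔH = -1196.5 kJ/h = -0.33237 kW
Heat removed = 19.942 kJ/min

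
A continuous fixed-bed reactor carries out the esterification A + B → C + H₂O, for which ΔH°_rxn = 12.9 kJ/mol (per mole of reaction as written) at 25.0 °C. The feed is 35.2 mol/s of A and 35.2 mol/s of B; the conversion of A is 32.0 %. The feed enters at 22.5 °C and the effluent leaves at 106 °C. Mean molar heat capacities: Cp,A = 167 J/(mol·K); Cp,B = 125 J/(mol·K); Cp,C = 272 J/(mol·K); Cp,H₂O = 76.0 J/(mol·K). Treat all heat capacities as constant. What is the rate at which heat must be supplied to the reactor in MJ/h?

Extent of reaction ξ = 0.320 × 35.2 = 11.264 mol/s
Reaction term: ξ·ΔH°_rxn = 11.264 × 12.9 = 145.31 kJ/s
Sensible, feed 22.5→25 °C: 25.696 kJ/s
Outlet flows (mol/s): A 23.936, B 23.936, C 11.264, H₂O 11.264
Sensible, products 25→106 °C: 883.64 kJ/s
Q = ΔH = 1054.6 kJ/s = 1054.6 kW
Heat supplied = 3796.7 MJ/h

Q_in = 3800 MJ/h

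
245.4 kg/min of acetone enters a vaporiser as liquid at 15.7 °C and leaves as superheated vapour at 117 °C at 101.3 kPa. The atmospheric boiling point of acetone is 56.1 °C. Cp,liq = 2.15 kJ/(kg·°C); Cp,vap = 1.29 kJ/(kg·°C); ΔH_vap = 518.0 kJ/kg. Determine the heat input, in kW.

Q = 2800 kW

liquid 15.7→56.1 °C: 86.86 kJ/kg
vaporisation at 56.1 °C: 518 kJ/kg
vapour 56.1→117 °C: 78.561 kJ/kg
Δh = 86.86 + 518 + 78.561 = 683.42 kJ/kg
Q = ṁ·Δh = 245.4 kg/min × 683.42 kJ/kg = 167710 kJ/min
|Q| = 2795.2 kW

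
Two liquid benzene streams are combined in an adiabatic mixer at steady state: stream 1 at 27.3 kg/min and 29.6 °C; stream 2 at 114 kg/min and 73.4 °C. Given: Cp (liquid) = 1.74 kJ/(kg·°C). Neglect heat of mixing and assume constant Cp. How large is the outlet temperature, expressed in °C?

Adiabatic, steady state ⇒ Σ ṁᵢCp,ᵢ(T_out − Tᵢ) = 0
Σ ṁᵢCp,ᵢTᵢ = 27.3×1.74×29.6 + 114×1.74×73.4 = 15966
Σ ṁᵢCp,ᵢ = 27.3×1.74 + 114×1.74 = 245.86
T_out = 15966 / 245.86 = 64.938 °C

T_out = 64.9 °C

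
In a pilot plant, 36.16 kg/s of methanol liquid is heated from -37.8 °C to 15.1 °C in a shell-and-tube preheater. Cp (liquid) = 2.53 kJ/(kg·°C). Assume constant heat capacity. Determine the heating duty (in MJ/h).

Q = ṁ·Cp·ΔT = 36.16 × 2.53 × (15.1 − -37.8) = 4839.5 kJ/s
Heating duty = 17422 MJ/h

Q = 17400 MJ/h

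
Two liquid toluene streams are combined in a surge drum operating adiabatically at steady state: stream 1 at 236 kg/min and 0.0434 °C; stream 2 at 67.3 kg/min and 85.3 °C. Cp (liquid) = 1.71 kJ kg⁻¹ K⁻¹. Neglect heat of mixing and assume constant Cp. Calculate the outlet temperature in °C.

No heat crosses the boundary, so H_out = H_in.
Σ ṁᵢCp,ᵢTᵢ = 236×1.71×0.0434 + 67.3×1.71×85.3 = 9834.1
Σ ṁᵢCp,ᵢ = 236×1.71 + 67.3×1.71 = 518.64
T_out = 9834.1 / 518.64 = 18.961 °C

T_out = 19.0 °C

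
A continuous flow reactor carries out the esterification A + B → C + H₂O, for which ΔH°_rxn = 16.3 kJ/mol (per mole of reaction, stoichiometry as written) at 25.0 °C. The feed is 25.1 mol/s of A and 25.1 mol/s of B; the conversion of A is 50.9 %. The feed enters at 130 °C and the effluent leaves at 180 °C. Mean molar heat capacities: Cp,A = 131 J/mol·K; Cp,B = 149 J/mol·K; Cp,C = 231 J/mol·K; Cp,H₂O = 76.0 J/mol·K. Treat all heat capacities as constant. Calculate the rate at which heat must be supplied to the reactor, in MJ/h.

Extent of reaction ξ = 0.509 × 25.1 = 12.776 mol/s
Reaction term: ξ·ΔH°_rxn = 12.776 × 16.3 = 208.25 kJ/s
Sensible, feed 130→25 °C: -737.94 kJ/s
Outlet flows (mol/s): A 12.324, B 12.324, C 12.776, H₂O 12.776
Sensible, products 25→180 °C: 1142.8 kJ/s
Q = ΔH = 613.11 kJ/s = 613.11 kW
Heat supplied = 2207.2 MJ/h

Q_in = 2210 MJ/h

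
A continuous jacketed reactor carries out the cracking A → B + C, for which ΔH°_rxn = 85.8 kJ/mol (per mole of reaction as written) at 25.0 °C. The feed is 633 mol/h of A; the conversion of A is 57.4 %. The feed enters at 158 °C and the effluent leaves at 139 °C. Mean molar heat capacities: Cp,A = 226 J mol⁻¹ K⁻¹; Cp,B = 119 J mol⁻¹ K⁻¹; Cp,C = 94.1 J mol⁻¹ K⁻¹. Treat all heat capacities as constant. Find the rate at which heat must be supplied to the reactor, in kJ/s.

Q_in = 7.76 kJ/s

Extent of reaction ξ = 0.574 × 633 = 363.34 mol/h
Reaction term: ξ·ΔH°_rxn = 363.34 × 85.8 = 31175 kJ/h
Sensible, feed 158→25 °C: -19027 kJ/h
Outlet flows (mol/h): A 269.66, B 363.34, C 363.34
Sensible, products 25→139 °C: 15774 kJ/h
Q = ΔH = 27922 kJ/h = 7.7562 kW
Heat supplied = 7.7562 kJ/s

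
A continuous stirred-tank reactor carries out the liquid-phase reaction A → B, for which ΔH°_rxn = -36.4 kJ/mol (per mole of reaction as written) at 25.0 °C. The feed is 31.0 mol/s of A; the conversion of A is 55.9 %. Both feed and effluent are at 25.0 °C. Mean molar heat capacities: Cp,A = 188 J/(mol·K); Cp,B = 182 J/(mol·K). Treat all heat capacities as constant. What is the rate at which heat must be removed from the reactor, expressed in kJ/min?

Q_out = 37800 kJ/min

Extent of reaction ξ = 0.559 × 31.0 = 17.329 mol/s
Reaction term: ξ·ΔH°_rxn = 17.329 × -36.4 = -630.78 kJ/s
Q = ΔH = -630.78 kJ/s = -630.78 kW
Heat removed = 37847 kJ/min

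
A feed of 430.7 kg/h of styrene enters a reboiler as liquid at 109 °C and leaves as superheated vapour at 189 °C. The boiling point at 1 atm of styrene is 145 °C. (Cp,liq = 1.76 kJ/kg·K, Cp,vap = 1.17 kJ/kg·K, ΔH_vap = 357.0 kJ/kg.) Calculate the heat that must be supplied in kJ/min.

liquid 109→145 °C: 63.36 kJ/kg
vaporisation at 145 °C: 357 kJ/kg
vapour 145→189 °C: 51.48 kJ/kg
Δh = 63.36 + 357 + 51.48 = 471.84 kJ/kg
Q = ṁ·Δh = 430.7 kg/h × 471.84 kJ/kg = 203220 kJ/h
|Q| = 56.45 kW = 3387 kJ/min

Q = 3390 kJ/min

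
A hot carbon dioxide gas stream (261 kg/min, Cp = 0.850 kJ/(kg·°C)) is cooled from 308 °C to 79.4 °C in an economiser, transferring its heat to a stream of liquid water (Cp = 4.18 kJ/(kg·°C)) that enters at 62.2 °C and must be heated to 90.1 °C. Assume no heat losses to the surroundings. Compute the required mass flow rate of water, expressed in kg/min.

ṁ_c = 435 kg/min

Heat released by hot stream: Q = 261 × 0.850 × (308 − 79.4) = 50715 kJ/min
Energy balance on cold side (adiabatic exchanger): Q = ṁ_c·Cp_c·(T_c,out − T_c,in)
ṁ_c = 50715 / [4.18 × (90.1 − 62.2)] = 434.87 kg/min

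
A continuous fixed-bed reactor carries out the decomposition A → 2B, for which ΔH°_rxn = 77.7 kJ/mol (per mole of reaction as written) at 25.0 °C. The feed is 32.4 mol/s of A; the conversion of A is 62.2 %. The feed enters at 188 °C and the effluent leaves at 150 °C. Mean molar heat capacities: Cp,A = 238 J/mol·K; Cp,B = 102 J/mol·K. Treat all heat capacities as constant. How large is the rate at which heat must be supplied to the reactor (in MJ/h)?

Q_in = 4270 MJ/h

Extent of reaction ξ = 0.622 × 32.4 = 20.153 mol/s
Reaction term: ξ·ΔH°_rxn = 20.153 × 77.7 = 1565.9 kJ/s
Sensible, feed 188→25 °C: -1256.9 kJ/s
Outlet flows (mol/s): A 12.247, B 40.306
Sensible, products 25→150 °C: 878.25 kJ/s
Q = ΔH = 1187.2 kJ/s = 1187.2 kW
Heat supplied = 4273.9 MJ/h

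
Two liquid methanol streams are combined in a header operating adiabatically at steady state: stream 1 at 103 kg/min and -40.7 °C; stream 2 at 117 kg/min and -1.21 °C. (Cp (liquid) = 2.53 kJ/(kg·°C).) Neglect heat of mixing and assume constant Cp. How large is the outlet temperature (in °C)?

T_out = -19.7 °C

No heat crosses the boundary, so H_out = H_in.
T_out = Σ ṁᵢCp,ᵢTᵢ / Σ ṁᵢCp,ᵢ
      = -10964 / 556.6 = -19.699 °C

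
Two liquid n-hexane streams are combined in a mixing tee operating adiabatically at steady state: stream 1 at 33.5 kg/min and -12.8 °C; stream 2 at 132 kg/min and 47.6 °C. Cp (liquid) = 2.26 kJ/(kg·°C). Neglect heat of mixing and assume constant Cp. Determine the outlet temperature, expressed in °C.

Energy balance with Q = 0: Σ ṁᵢCp,ᵢ(T_out − Tᵢ) = 0
T_out = Σ ṁᵢCp,ᵢTᵢ / Σ ṁᵢCp,ᵢ
      = 13231 / 374.03 = 35.374 °C

T_out = 35.4 °C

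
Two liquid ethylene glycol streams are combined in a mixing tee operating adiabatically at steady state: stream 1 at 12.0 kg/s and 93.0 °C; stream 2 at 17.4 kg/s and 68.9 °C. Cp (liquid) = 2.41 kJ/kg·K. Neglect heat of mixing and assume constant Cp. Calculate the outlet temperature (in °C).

T_out = 78.7 °C

No heat crosses the boundary, so H_out = H_in.
T_out = Σ ṁᵢCp,ᵢTᵢ / Σ ṁᵢCp,ᵢ
      = 5578.8 / 70.854 = 78.737 °C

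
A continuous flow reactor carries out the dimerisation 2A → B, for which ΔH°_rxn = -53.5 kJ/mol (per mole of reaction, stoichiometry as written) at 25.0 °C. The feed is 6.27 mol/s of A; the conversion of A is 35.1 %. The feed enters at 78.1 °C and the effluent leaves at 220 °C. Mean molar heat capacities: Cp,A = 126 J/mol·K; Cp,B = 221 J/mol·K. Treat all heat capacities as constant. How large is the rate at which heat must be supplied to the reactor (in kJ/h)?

Extent of reaction ξ = 0.351 × 6.27 / 2 = 1.1004 mol/s
Reaction term: ξ·ΔH°_rxn = 1.1004 × -53.5 = -58.871 kJ/s
Sensible, feed 78.1→25 °C: -41.95 kJ/s
Outlet flows (mol/s): A 4.0692, B 1.1004
Sensible, products 25→220 °C: 147.4 kJ/s
Q = ΔH = 46.581 kJ/s = 46.581 kW
Heat supplied = 167690 kJ/h

Q_in = 168000 kJ/h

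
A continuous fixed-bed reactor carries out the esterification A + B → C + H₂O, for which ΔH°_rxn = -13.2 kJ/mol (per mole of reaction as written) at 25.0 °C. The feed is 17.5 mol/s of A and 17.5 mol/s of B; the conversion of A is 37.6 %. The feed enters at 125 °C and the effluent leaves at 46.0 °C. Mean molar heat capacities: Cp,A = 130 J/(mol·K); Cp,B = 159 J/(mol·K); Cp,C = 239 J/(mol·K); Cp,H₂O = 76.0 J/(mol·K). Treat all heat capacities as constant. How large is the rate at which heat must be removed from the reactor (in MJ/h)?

Extent of reaction ξ = 0.376 × 17.5 = 6.58 mol/s
Reaction term: ξ·ΔH°_rxn = 6.58 × -13.2 = -86.856 kJ/s
Sensible, feed 125→25 °C: -505.75 kJ/s
Outlet flows (mol/s): A 10.92, B 10.92, C 6.58, H₂O 6.58
Sensible, products 25→46.0 °C: 109.8 kJ/s
Q = ΔH = -482.81 kJ/s = -482.81 kW
Heat removed = 1738.1 MJ/h

Q_out = 1740 MJ/h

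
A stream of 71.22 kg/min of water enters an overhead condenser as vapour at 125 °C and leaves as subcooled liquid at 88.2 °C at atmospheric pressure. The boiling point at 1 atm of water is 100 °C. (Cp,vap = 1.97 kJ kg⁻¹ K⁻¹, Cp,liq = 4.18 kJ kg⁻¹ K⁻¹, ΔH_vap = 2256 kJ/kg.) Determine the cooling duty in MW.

vapour 125→100 °C: -49.25 kJ/kg
condensation at 100 °C: -2256 kJ/kg
liquid 100→88.2 °C: -49.324 kJ/kg
Δh = -49.25 + -2256 + -49.324 = -2354.6 kJ/kg
Q = ṁ·Δh = 71.22 kg/min × -2354.6 kJ/kg = -167690 kJ/min
|Q| = 2794.9 kW = 2.7949 MW

Q_c = 2.79 MW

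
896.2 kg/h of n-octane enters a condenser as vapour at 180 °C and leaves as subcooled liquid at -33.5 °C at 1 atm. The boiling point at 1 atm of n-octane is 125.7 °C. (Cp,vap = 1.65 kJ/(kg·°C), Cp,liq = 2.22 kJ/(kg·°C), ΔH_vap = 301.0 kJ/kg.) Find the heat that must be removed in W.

Q_c = 185000 W

vapour 180→125.7 °C: -89.595 kJ/kg
condensation at 125.7 °C: -301 kJ/kg
liquid 125.7→-33.5 °C: -353.42 kJ/kg
Δh = -89.595 + -301 + -353.42 = -744.02 kJ/kg
Q = ṁ·Δh = 896.2 kg/h × -744.02 kJ/kg = -666790 kJ/h
|Q| = 185.22 kW = 185220 W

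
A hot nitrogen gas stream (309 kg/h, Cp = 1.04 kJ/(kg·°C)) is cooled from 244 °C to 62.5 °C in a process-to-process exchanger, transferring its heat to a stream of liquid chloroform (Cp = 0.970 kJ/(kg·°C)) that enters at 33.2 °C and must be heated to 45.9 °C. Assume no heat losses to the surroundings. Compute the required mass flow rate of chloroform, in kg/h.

ṁ_c = 4730 kg/h

Heat released by hot stream: Q = 309 × 1.04 × (244 − 62.5) = 58327 kJ/h
Energy balance on cold side (adiabatic exchanger): Q = ṁ_c·Cp_c·(T_c,out − T_c,in)
ṁ_c = 58327 / [0.970 × (45.9 − 33.2)] = 4734.7 kg/h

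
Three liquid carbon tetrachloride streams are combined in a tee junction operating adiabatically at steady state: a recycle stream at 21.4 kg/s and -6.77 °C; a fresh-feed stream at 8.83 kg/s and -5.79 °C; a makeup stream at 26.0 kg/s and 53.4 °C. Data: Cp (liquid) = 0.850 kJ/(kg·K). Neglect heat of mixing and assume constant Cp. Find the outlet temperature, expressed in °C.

No heat crosses the boundary, so H_out = H_in.
T_out = Σ ṁᵢCp,ᵢTᵢ / Σ ṁᵢCp,ᵢ
      = 1013.5 / 47.795 = 21.206 °C

T_out = 21.2 °C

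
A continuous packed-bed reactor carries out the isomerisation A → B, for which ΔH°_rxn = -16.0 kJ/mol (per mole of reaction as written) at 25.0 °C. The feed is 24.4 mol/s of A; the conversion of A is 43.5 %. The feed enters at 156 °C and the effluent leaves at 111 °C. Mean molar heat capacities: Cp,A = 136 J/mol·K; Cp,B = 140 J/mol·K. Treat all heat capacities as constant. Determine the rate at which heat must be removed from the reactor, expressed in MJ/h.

Extent of reaction ξ = 0.435 × 24.4 = 10.614 mol/s
Reaction term: ξ·ΔH°_rxn = 10.614 × -16.0 = -169.82 kJ/s
Sensible, feed 156→25 °C: -434.71 kJ/s
Outlet flows (mol/s): A 13.786, B 10.614
Sensible, products 25→111 °C: 289.03 kJ/s
Q = ΔH = -315.5 kJ/s = -315.5 kW
Heat removed = 1135.8 MJ/h

Q_out = 1140 MJ/h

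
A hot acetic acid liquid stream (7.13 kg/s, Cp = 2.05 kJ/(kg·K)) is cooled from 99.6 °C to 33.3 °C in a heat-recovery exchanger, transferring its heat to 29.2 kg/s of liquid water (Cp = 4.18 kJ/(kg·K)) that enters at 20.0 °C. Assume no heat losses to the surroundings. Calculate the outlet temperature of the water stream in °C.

T_c,out = 27.9 °C

Heat released by hot stream: Q = 7.13 × 2.05 × (99.6 − 33.3) = 969.07 kJ/s
Energy balance on cold side (adiabatic exchanger): Q = ṁ_c·Cp_c·(T_c,out − T_c,in)
T_c,out = 20.0 + 969.07/(29.2 × 4.18) = 27.94 °C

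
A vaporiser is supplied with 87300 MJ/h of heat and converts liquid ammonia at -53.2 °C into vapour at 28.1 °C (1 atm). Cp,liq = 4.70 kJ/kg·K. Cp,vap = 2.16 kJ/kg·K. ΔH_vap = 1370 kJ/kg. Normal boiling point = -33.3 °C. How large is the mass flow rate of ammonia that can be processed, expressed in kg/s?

ṁ = 15.2 kg/s

Δh = 4.70×(-33.3−-53.2) + 1370 + 2.16×(28.1−-33.3) = 1596.2 kJ/kg
Q = 87300 MJ/h = 24250 kJ/s = 24250 kJ/s
ṁ = Q/Δh = 24250 / 1596.2 = 15.193 kg/s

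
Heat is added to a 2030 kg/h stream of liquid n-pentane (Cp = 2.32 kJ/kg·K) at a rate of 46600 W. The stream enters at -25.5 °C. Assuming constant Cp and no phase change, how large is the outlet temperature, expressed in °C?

T_out = 10.1 °C

Q = 46600 W = 167760 kJ/h
ΔT = Q/(ṁ·Cp) = 167760/(2030×2.32) = 35.621 K
T_out = -25.5 + 35.621 = 10.121 °C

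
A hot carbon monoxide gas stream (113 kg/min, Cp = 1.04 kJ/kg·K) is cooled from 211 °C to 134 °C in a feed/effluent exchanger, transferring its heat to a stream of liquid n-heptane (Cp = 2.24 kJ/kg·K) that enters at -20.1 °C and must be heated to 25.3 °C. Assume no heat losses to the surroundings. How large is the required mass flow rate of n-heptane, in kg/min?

Heat released by hot stream: Q = 113 × 1.04 × (211 − 134) = 9049 kJ/min
Energy balance on cold side (adiabatic exchanger): Q = ṁ_c·Cp_c·(T_c,out − T_c,in)
ṁ_c = 9049 / [2.24 × (25.3 − -20.1)] = 88.981 kg/min

ṁ_c = 89.0 kg/min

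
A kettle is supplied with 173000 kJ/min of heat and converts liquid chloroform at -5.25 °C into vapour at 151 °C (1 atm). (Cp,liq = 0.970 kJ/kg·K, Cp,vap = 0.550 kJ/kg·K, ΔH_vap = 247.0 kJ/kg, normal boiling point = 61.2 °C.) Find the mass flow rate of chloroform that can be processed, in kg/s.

Δh = 0.970×(61.2−-5.25) + 247.0 + 0.550×(151−61.2) = 360.85 kJ/kg
Q = 173000 kJ/min = 2883.3 kJ/s = 2883.3 kJ/s
ṁ = Q/Δh = 2883.3 / 360.85 = 7.9905 kg/s

ṁ = 7.99 kg/s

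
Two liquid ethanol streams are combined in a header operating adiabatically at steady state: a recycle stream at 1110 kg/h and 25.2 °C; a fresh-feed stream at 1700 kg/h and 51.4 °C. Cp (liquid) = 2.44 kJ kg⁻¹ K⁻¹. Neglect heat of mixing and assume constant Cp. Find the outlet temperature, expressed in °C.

No heat crosses the boundary, so H_out = H_in.
Σ ṁᵢCp,ᵢTᵢ = 1110×2.44×25.2 + 1700×2.44×51.4 = 281460
Σ ṁᵢCp,ᵢ = 1110×2.44 + 1700×2.44 = 6856.4
T_out = 281460 / 6856.4 = 41.051 °C

T_out = 41.1 °C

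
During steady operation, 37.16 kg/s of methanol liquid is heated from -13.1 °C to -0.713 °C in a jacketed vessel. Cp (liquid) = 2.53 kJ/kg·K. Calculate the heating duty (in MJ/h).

Q = 4190 MJ/h

Q = ṁ·Cp·ΔT = 37.16 × 2.53 × (-0.713 − -13.1) = 1164.6 kJ/s
Heating duty = 4192.4 MJ/h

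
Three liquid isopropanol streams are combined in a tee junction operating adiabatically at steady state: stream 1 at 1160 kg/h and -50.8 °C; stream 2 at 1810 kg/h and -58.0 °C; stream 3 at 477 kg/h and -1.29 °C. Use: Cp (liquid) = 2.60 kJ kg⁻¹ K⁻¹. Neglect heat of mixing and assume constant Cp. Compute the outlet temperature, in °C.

No heat crosses the boundary, so H_out = H_in.
T_out = Σ ṁᵢCp,ᵢTᵢ / Σ ṁᵢCp,ᵢ
      = -427760 / 8962.2 = -47.729 °C

T_out = -47.7 °C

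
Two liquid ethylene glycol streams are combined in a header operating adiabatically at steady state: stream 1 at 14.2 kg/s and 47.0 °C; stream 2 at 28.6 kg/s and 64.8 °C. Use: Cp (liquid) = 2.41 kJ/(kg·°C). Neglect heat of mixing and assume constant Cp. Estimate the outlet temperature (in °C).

No heat crosses the boundary, so H_out = H_in.
T_out = Σ ṁᵢCp,ᵢTᵢ / Σ ṁᵢCp,ᵢ
      = 6074.8 / 103.15 = 58.894 °C

T_out = 58.9 °C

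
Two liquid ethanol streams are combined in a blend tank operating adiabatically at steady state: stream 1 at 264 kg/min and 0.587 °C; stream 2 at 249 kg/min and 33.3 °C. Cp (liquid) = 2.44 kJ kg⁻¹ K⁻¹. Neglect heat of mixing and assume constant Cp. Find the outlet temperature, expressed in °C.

T_out = 16.5 °C

No heat crosses the boundary, so H_out = H_in.
Σ ṁᵢCp,ᵢTᵢ = 264×2.44×0.587 + 249×2.44×33.3 = 20610
Σ ṁᵢCp,ᵢ = 264×2.44 + 249×2.44 = 1251.7
T_out = 20610 / 1251.7 = 16.465 °C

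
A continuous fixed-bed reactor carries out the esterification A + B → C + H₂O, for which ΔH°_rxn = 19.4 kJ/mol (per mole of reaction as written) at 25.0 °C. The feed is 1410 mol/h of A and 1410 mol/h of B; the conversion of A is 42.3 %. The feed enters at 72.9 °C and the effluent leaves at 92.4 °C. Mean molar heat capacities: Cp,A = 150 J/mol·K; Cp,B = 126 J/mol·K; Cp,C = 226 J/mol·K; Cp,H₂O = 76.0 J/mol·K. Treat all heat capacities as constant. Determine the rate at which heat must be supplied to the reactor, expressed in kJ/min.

Extent of reaction ξ = 0.423 × 1410 = 596.43 mol/h
Reaction term: ξ·ΔH°_rxn = 596.43 × 19.4 = 11571 kJ/h
Sensible, feed 72.9→25 °C: -18641 kJ/h
Outlet flows (mol/h): A 813.57, B 813.57, C 596.43, H₂O 596.43
Sensible, products 25→92.4 °C: 27275 kJ/h
Q = ΔH = 20205 kJ/h = 5.6124 kW
Heat supplied = 336.74 kJ/min

Q_in = 337 kJ/min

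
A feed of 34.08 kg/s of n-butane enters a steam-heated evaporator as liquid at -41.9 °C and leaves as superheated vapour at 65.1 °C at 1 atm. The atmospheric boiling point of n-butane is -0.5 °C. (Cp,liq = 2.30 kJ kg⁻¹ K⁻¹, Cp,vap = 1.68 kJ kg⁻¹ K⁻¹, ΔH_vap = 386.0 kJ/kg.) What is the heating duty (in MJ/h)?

liquid -41.9→-0.5 °C: 95.22 kJ/kg
vaporisation at -0.5 °C: 386 kJ/kg
vapour -0.5→65.1 °C: 110.21 kJ/kg
Δh = 95.22 + 386 + 110.21 = 591.43 kJ/kg
Q = ṁ·Δh = 34.08 kg/s × 591.43 kJ/kg = 20156 kJ/s
|Q| = 20156 kW = 72561 MJ/h

Q = 72600 MJ/h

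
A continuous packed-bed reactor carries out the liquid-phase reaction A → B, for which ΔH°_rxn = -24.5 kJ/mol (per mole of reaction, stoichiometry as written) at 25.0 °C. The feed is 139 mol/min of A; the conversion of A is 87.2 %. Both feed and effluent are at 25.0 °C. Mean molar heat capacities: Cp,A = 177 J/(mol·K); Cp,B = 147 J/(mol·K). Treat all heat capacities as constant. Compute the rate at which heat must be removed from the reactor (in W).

Q_out = 49500 W

Extent of reaction ξ = 0.872 × 139 = 121.21 mol/min
Reaction term: ξ·ΔH°_rxn = 121.21 × -24.5 = -2969.6 kJ/min
Q = ΔH = -2969.6 kJ/min = -49.493 kW
Heat removed = 49493 W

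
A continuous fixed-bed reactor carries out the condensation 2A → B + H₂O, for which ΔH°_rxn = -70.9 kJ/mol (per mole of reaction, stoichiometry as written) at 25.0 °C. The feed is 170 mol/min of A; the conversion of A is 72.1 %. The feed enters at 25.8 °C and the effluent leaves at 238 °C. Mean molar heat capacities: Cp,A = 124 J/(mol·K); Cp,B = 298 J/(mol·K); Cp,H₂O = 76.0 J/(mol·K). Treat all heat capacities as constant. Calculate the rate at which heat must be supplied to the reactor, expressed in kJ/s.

Extent of reaction ξ = 0.721 × 170 / 2 = 61.285 mol/min
Reaction term: ξ·ΔH°_rxn = 61.285 × -70.9 = -4345.1 kJ/min
Sensible, feed 25.8→25 °C: -16.864 kJ/min
Outlet flows (mol/min): A 47.43, B 61.285, H₂O 61.285
Sensible, products 25→238 °C: 6134.8 kJ/min
Q = ΔH = 1772.8 kJ/min = 29.547 kW
Heat supplied = 29.547 kJ/s

Q_in = 29.5 kJ/s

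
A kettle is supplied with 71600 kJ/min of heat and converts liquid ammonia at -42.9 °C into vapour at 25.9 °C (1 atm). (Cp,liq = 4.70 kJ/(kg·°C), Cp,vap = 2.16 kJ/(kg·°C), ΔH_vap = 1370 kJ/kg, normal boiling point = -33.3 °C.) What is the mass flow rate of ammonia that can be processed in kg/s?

Δh = 4.70×(-33.3−-42.9) + 1370 + 2.16×(25.9−-33.3) = 1543 kJ/kg
Q = 71600 kJ/min = 1193.3 kJ/s = 1193.3 kJ/s
ṁ = Q/Δh = 1193.3 / 1543 = 0.77339 kg/s

ṁ = 0.773 kg/s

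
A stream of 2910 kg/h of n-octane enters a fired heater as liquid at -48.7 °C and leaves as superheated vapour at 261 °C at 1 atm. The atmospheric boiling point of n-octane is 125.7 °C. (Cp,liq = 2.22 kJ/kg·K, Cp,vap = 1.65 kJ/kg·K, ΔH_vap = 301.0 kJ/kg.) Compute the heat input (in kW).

Q = 737 kW

liquid -48.7→125.7 °C: 387.17 kJ/kg
vaporisation at 125.7 °C: 301 kJ/kg
vapour 125.7→261 °C: 223.25 kJ/kg
Δh = 387.17 + 301 + 223.25 = 911.41 kJ/kg
Q = ṁ·Δh = 2910 kg/h × 911.41 kJ/kg = 2.6522e+06 kJ/h
|Q| = 736.73 kW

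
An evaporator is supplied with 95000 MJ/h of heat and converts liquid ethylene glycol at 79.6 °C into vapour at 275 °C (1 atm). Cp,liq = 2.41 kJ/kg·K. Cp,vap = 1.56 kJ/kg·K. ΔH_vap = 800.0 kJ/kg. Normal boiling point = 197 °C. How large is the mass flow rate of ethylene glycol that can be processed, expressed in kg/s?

ṁ = 21.9 kg/s

Δh = 2.41×(197−79.6) + 800.0 + 1.56×(275−197) = 1204.6 kJ/kg
Q = 95000 MJ/h = 26389 kJ/s = 26389 kJ/s
ṁ = Q/Δh = 26389 / 1204.6 = 21.907 kg/s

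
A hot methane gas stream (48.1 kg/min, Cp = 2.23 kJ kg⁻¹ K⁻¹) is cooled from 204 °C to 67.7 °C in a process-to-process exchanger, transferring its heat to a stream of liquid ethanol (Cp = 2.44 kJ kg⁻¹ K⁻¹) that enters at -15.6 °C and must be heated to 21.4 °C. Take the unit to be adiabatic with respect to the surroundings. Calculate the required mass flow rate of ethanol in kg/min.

Heat released by hot stream: Q = 48.1 × 2.23 × (204 − 67.7) = 14620 kJ/min
Energy balance on cold side (adiabatic exchanger): Q = ṁ_c·Cp_c·(T_c,out − T_c,in)
ṁ_c = 14620 / [2.44 × (21.4 − -15.6)] = 161.94 kg/min

ṁ_c = 162 kg/min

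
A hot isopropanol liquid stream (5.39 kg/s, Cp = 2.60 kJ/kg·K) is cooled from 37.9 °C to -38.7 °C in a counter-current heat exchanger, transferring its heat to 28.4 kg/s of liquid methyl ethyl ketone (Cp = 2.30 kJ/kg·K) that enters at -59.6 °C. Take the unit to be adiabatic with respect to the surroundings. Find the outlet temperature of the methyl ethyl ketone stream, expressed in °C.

Heat released by hot stream: Q = 5.39 × 2.60 × (37.9 − -38.7) = 1073.5 kJ/s
Energy balance on cold side (adiabatic exchanger): Q = ṁ_c·Cp_c·(T_c,out − T_c,in)
T_c,out = -59.6 + 1073.5/(28.4 × 2.30) = -43.166 °C

T_c,out = -43.2 °C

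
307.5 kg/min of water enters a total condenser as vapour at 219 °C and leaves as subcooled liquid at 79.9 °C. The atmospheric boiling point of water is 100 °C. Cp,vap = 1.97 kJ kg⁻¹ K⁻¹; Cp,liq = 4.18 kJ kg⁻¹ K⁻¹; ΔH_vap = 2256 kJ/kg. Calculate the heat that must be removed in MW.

Q_c = 13.2 MW

vapour 219→100 °C: -234.43 kJ/kg
condensation at 100 °C: -2256 kJ/kg
liquid 100→79.9 °C: -84.018 kJ/kg
Δh = -234.43 + -2256 + -84.018 = -2574.4 kJ/kg
Q = ṁ·Δh = 307.5 kg/min × -2574.4 kJ/kg = -791640 kJ/min
|Q| = 13194 kW = 13.194 MW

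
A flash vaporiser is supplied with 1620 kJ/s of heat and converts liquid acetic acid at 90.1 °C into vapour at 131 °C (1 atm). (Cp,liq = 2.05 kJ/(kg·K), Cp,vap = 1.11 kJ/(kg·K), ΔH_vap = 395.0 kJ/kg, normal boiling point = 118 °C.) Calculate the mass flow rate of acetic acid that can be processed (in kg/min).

ṁ = 208 kg/min

Δh = 2.05×(118−90.1) + 395.0 + 1.11×(131−118) = 466.62 kJ/kg
Q = 1620 kJ/s = 1620 kJ/s = 97200 kJ/min
ṁ = Q/Δh = 97200 / 466.62 = 208.3 kg/min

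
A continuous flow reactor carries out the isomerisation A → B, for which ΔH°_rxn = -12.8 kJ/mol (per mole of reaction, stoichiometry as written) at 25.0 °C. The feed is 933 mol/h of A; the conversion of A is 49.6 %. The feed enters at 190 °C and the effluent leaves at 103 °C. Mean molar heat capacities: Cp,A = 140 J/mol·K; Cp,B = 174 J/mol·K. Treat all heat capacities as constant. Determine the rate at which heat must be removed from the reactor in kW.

Extent of reaction ξ = 0.496 × 933 = 462.77 mol/h
Reaction term: ξ·ΔH°_rxn = 462.77 × -12.8 = -5923.4 kJ/h
Sensible, feed 190→25 °C: -21552 kJ/h
Outlet flows (mol/h): A 470.23, B 462.77
Sensible, products 25→103 °C: 11416 kJ/h
Q = ΔH = -16060 kJ/h = -4.4611 kW
Heat removed = 4.4611 kW

Q_out = 4.46 kW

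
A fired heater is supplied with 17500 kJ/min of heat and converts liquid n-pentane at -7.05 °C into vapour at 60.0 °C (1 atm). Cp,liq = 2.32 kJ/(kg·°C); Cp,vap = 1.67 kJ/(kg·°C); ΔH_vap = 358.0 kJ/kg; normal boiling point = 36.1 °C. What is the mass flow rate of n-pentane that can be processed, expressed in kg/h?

Δh = 2.32×(36.1−-7.05) + 358.0 + 1.67×(60.0−36.1) = 498.02 kJ/kg
Q = 17500 kJ/min = 291.67 kJ/s = 1.05e+06 kJ/h
ṁ = Q/Δh = 1.05e+06 / 498.02 = 2108.3 kg/h

ṁ = 2110 kg/h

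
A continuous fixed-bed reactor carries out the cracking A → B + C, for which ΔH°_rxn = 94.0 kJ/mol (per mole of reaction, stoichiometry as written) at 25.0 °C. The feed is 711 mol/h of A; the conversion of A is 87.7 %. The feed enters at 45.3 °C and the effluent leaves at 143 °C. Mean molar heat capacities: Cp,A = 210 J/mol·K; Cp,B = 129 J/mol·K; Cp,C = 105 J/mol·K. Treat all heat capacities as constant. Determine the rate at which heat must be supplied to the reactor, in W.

Extent of reaction ξ = 0.877 × 711 = 623.55 mol/h
Reaction term: ξ·ΔH°_rxn = 623.55 × 94.0 = 58613 kJ/h
Sensible, feed 45.3→25 °C: -3031 kJ/h
Outlet flows (mol/h): A 87.453, B 623.55, C 623.55
Sensible, products 25→143 °C: 19384 kJ/h
Q = ΔH = 74967 kJ/h = 20.824 kW
Heat supplied = 20824 W

Q_in = 20800 W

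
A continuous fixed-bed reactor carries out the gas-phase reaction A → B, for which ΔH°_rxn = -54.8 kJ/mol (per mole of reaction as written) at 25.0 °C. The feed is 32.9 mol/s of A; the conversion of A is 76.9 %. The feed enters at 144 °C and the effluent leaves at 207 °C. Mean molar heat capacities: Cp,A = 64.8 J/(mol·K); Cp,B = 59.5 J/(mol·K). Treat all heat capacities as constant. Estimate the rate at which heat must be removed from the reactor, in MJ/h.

Q_out = 4600 MJ/h

Extent of reaction ξ = 0.769 × 32.9 = 25.3 mol/s
Reaction term: ξ·ΔH°_rxn = 25.3 × -54.8 = -1386.4 kJ/s
Sensible, feed 144→25 °C: -253.7 kJ/s
Outlet flows (mol/s): A 7.5999, B 25.3
Sensible, products 25→207 °C: 363.6 kJ/s
Q = ΔH = -1276.5 kJ/s = -1276.5 kW
Heat removed = 4595.5 MJ/h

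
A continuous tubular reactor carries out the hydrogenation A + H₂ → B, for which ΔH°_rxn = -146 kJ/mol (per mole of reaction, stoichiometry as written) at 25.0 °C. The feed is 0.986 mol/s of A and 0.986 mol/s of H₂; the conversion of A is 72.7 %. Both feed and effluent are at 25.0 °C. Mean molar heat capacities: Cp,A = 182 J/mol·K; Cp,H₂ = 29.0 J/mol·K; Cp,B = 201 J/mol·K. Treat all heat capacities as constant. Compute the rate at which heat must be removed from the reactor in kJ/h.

Extent of reaction ξ = 0.727 × 0.986 = 0.71682 mol/s
Reaction term: ξ·ΔH°_rxn = 0.71682 × -146 = -104.66 kJ/s
Q = ΔH = -104.66 kJ/s = -104.66 kW
Heat removed = 376760 kJ/h

Q_out = 377000 kJ/h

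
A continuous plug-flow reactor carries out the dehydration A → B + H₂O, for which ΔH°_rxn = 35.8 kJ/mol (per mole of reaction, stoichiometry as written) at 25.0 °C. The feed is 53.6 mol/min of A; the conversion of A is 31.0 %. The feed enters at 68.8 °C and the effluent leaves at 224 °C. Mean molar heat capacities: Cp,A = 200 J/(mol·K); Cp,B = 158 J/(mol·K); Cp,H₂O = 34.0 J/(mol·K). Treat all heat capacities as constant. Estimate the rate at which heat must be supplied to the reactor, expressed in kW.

Q_in = 37.2 kW

Extent of reaction ξ = 0.310 × 53.6 = 16.616 mol/min
Reaction term: ξ·ΔH°_rxn = 16.616 × 35.8 = 594.85 kJ/min
Sensible, feed 68.8→25 °C: -469.54 kJ/min
Outlet flows (mol/min): A 36.984, B 16.616, H₂O 16.616
Sensible, products 25→224 °C: 2106.8 kJ/min
Q = ΔH = 2232.1 kJ/min = 37.202 kW
Heat supplied = 37.202 kW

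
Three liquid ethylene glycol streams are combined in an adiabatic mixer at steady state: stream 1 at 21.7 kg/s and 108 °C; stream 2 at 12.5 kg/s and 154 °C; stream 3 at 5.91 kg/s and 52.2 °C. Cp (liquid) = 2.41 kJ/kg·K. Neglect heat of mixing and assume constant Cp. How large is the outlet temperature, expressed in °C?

No heat crosses the boundary, so H_out = H_in.
T_out = Σ ṁᵢCp,ᵢTᵢ / Σ ṁᵢCp,ᵢ
      = 11031 / 96.665 = 114.11 °C

T_out = 114 °C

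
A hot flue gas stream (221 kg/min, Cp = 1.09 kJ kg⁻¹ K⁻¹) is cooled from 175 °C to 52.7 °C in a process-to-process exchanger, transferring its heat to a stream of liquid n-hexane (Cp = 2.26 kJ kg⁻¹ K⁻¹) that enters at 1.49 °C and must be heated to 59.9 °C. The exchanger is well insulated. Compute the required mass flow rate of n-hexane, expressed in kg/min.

Heat released by hot stream: Q = 221 × 1.09 × (175 − 52.7) = 29461 kJ/min
Energy balance on cold side (adiabatic exchanger): Q = ṁ_c·Cp_c·(T_c,out − T_c,in)
ṁ_c = 29461 / [2.26 × (59.9 − 1.49)] = 223.18 kg/min

ṁ_c = 223 kg/min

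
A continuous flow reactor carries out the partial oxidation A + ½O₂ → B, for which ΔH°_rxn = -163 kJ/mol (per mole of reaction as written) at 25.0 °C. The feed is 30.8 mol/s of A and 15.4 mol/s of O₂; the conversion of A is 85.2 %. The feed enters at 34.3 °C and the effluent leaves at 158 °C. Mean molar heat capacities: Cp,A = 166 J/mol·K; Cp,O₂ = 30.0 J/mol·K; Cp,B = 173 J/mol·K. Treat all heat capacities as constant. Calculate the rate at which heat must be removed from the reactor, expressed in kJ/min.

Extent of reaction ξ = 0.852 × 30.8 = 26.242 mol/s
Reaction term: ξ·ΔH°_rxn = 26.242 × -163 = -4277.4 kJ/s
Sensible, feed 34.3→25 °C: -51.846 kJ/s
Outlet flows (mol/s): A 4.5584, O₂ 2.2792, B 26.242
Sensible, products 25→158 °C: 713.53 kJ/s
Q = ΔH = -3615.7 kJ/s = -3615.7 kW
Heat removed = 216940 kJ/min

Q_out = 217000 kJ/min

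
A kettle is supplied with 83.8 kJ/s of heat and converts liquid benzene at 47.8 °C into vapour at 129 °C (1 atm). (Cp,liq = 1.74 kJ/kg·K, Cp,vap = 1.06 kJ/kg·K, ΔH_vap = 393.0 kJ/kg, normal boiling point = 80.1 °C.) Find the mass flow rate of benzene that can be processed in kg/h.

Δh = 1.74×(80.1−47.8) + 393.0 + 1.06×(129−80.1) = 501.04 kJ/kg
Q = 83.8 kJ/s = 83.8 kJ/s = 301680 kJ/h
ṁ = Q/Δh = 301680 / 501.04 = 602.11 kg/h

ṁ = 602 kg/h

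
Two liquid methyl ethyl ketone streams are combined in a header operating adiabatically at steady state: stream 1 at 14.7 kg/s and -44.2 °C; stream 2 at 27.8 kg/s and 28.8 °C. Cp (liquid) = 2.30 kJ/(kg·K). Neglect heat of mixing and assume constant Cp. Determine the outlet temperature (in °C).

Energy balance with Q = 0: Σ ṁᵢCp,ᵢ(T_out − Tᵢ) = 0
T_out = Σ ṁᵢCp,ᵢTᵢ / Σ ṁᵢCp,ᵢ
      = 347.07 / 97.75 = 3.5506 °C

T_out = 3.55 °C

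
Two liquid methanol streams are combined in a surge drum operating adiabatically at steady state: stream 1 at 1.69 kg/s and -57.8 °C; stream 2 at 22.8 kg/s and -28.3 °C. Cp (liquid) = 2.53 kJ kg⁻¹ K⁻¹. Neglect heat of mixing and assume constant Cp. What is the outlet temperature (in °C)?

Adiabatic, steady state ⇒ Σ ṁᵢCp,ᵢ(T_out − Tᵢ) = 0
Σ ṁᵢCp,ᵢTᵢ = 1.69×2.53×-57.8 + 22.8×2.53×-28.3 = -1879.6
Σ ṁᵢCp,ᵢ = 1.69×2.53 + 22.8×2.53 = 61.96
T_out = -1879.6 / 61.96 = -30.336 °C

T_out = -30.3 °C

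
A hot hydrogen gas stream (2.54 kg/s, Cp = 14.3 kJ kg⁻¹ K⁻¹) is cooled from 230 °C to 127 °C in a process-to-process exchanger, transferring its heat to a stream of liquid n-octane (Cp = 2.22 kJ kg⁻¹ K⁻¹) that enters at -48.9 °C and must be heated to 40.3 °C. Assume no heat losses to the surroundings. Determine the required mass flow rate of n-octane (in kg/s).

ṁ_c = 18.9 kg/s

Heat released by hot stream: Q = 2.54 × 14.3 × (230 − 127) = 3741.2 kJ/s
Energy balance on cold side (adiabatic exchanger): Q = ṁ_c·Cp_c·(T_c,out − T_c,in)
ṁ_c = 3741.2 / [2.22 × (40.3 − -48.9)] = 18.892 kg/s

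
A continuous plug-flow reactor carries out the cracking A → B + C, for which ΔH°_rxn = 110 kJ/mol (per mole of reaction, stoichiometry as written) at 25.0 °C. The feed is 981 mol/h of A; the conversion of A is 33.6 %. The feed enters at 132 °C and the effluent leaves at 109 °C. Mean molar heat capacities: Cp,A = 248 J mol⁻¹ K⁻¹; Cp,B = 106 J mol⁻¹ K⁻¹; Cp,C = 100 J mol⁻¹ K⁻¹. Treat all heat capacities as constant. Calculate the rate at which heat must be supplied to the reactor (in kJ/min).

Q_in = 492 kJ/min

Extent of reaction ξ = 0.336 × 981 = 329.62 mol/h
Reaction term: ξ·ΔH°_rxn = 329.62 × 110 = 36258 kJ/h
Sensible, feed 132→25 °C: -26032 kJ/h
Outlet flows (mol/h): A 651.38, B 329.62, C 329.62
Sensible, products 25→109 °C: 19273 kJ/h
Q = ΔH = 29499 kJ/h = 8.1942 kW
Heat supplied = 491.65 kJ/min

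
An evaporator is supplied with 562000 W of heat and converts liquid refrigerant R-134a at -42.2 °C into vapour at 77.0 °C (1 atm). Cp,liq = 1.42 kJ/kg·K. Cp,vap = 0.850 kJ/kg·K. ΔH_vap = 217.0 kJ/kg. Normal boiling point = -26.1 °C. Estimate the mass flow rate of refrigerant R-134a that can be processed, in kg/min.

Δh = 1.42×(-26.1−-42.2) + 217.0 + 0.850×(77.0−-26.1) = 327.5 kJ/kg
Q = 562000 W = 562 kJ/s = 33720 kJ/min
ṁ = Q/Δh = 33720 / 327.5 = 102.96 kg/min

ṁ = 103 kg/min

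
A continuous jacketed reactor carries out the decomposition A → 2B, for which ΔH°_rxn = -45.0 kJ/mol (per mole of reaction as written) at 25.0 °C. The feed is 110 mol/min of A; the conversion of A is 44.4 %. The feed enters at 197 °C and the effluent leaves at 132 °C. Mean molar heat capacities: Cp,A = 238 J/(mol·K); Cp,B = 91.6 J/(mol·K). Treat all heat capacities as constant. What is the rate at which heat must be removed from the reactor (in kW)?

Extent of reaction ξ = 0.444 × 110 = 48.84 mol/min
Reaction term: ξ·ΔH°_rxn = 48.84 × -45.0 = -2197.8 kJ/min
Sensible, feed 197→25 °C: -4503 kJ/min
Outlet flows (mol/min): A 61.16, B 97.68
Sensible, products 25→132 °C: 2514.9 kJ/min
Q = ΔH = -4185.9 kJ/min = -69.765 kW
Heat removed = 69.765 kW

Q_out = 69.8 kW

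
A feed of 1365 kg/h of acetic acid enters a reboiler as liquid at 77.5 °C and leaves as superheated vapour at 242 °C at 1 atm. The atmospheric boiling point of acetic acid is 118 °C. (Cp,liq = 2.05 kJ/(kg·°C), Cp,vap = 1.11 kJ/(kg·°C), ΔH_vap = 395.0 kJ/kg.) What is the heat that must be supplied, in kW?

Q = 233 kW

liquid 77.5→118 °C: 83.025 kJ/kg
vaporisation at 118 °C: 395 kJ/kg
vapour 118→242 °C: 137.64 kJ/kg
Δh = 83.025 + 395 + 137.64 = 615.66 kJ/kg
Q = ṁ·Δh = 1365 kg/h × 615.66 kJ/kg = 840380 kJ/h
|Q| = 233.44 kW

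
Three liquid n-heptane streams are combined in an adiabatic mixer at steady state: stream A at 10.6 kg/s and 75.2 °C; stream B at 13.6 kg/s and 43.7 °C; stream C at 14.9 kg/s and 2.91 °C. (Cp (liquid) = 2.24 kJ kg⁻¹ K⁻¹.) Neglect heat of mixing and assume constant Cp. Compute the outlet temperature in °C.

T_out = 36.7 °C

Adiabatic, steady state ⇒ Σ ṁᵢCp,ᵢ(T_out − Tᵢ) = 0
Σ ṁᵢCp,ᵢTᵢ = 10.6×2.24×75.2 + 13.6×2.24×43.7 + 14.9×2.24×2.91 = 3213.9
Σ ṁᵢCp,ᵢ = 10.6×2.24 + 13.6×2.24 + 14.9×2.24 = 87.584
T_out = 3213.9 / 87.584 = 36.696 °C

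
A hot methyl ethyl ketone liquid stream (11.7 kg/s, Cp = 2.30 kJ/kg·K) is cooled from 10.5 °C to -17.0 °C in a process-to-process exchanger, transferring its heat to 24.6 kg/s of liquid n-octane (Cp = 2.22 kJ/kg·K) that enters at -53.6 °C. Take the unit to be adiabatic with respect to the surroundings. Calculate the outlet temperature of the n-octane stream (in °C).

Heat released by hot stream: Q = 11.7 × 2.30 × (10.5 − -17.0) = 740.02 kJ/s
Energy balance on cold side (adiabatic exchanger): Q = ṁ_c·Cp_c·(T_c,out − T_c,in)
T_c,out = -53.6 + 740.02/(24.6 × 2.22) = -40.049 °C

T_c,out = -40.0 °C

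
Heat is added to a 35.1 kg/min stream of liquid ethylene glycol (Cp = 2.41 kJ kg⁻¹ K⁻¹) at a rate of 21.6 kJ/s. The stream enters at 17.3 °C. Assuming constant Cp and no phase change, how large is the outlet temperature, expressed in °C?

Q = 21.6 kJ/s = 1296 kJ/min
ΔT = Q/(ṁ·Cp) = 1296/(35.1×2.41) = 15.321 K
T_out = 17.3 + 15.321 = 32.621 °C

T_out = 32.6 °C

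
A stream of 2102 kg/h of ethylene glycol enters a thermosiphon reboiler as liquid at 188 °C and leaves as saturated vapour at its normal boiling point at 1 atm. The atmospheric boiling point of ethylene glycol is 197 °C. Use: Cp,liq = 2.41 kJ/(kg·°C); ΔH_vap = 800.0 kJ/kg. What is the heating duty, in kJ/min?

Q = 28800 kJ/min

liquid 188→197 °C: 21.69 kJ/kg
vaporisation at 197 °C: 800 kJ/kg
Δh = 21.69 + 800 = 821.69 kJ/kg
Q = ṁ·Δh = 2102 kg/h × 821.69 kJ/kg = 1.7272e+06 kJ/h
|Q| = 479.78 kW = 28787 kJ/min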